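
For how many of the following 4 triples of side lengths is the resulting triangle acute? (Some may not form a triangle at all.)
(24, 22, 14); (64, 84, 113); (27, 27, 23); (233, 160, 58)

(24,22,14): 14²+22² = 680 > 576 = 24² → acute
(64,84,113): 64²+84² = 11152 < 12769 = 113² → obtuse
(27,27,23): 23²+27² = 1258 > 729 = 27² → acute
(233,160,58): 58+160 ≤ 233, not a triangle
2 of the 4 are acute.

2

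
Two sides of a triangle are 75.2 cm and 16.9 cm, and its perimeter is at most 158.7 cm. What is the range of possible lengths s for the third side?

Triangle inequality alone gives 58.3 < s < 92.1.
The perimeter condition gives s ≤ 158.7 − 75.2 − 16.9 = 66.6.
Intersecting the two: 58.3 < s ≤ 66.6.

58.3 < s ≤ 66.6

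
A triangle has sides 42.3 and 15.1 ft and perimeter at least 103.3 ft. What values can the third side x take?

45.9 ≤ x < 57.4 ft

Triangle inequality alone gives 27.2 < x < 57.4.
The perimeter condition gives x ≥ 103.3 − 42.3 − 15.1 = 45.9.
Intersecting the two: 45.9 ≤ x < 57.4.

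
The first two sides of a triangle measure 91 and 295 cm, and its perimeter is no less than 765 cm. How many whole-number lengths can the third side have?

Triangle inequality: 204 < x < 386. Perimeter ≥ 765 gives x ≥ 765 − 91 − 295 = 379.
So 379 ≤ x < 386; integers 379 through 385: 7 values.

7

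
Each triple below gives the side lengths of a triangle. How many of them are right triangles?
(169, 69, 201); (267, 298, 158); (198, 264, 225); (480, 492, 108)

1

(169,69,201): 69²+169² = 33322 < 40401 = 201² → obtuse
(267,298,158): 158²+267² = 96253 > 88804 = 298² → acute
(198,264,225): 198²+225² = 89829 > 69696 = 264² → acute
(480,492,108): 108²+480² = 242064 = 492² → right
1 of the 4 is right.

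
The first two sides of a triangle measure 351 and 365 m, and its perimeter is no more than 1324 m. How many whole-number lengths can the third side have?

594

Triangle inequality: 14 < x < 716. Perimeter ≤ 1324 gives x ≤ 1324 − 351 − 365 = 608.
So 14 < x ≤ 608; integers 15 through 608: 594 values.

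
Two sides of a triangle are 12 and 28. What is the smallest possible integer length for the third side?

The third side must be strictly greater than |12 − 28| = 16.
The smallest integer above 16 is 17.

17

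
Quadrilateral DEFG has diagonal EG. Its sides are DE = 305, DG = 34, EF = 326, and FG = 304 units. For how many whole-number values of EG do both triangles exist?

From triangle DEG: 271 < EG < 339.
From triangle FEG: 22 < EG < 630.
Intersection: 271 < EG < 339, so integers 272 through 338: 67 values.

67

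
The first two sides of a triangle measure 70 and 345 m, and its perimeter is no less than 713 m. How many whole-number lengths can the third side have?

Triangle inequality: 275 < x < 415. Perimeter ≥ 713 gives x ≥ 713 − 70 − 345 = 298.
So 298 ≤ x < 415; integers 298 through 414: 117 values.

117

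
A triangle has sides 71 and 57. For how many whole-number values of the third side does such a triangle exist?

113

The third side lies in the open interval (14, 128).
Integers from 15 to 127 inclusive: 127 − 15 + 1 = 113.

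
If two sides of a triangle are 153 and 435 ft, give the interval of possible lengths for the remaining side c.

282 < c < 588 (ft)

By the triangle inequality, c must be less than 153 + 435 = 588 and greater than |153 − 435| = 282.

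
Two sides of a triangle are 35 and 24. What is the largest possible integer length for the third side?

58

The third side must be strictly less than 35 + 24 = 59.
The largest integer below 59 is 58.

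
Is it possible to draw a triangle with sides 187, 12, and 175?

No

The two shorter sides sum to 187, exactly equal to the longest side 187.
That gives only a degenerate (flat) triangle — the inequality must be strict.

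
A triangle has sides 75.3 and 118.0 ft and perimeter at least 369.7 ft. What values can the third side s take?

Triangle inequality alone gives 42.7 < s < 193.3.
The perimeter condition gives s ≥ 369.7 − 75.3 − 118.0 = 176.4.
Intersecting the two: 176.4 ≤ s < 193.3.

176.4 ≤ s < 193.3 ft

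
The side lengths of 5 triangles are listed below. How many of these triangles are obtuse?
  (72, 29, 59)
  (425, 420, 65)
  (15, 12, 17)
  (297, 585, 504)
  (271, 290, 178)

(72,29,59): 29²+59² = 4322 < 5184 = 72² → obtuse
(425,420,65): 65²+420² = 180625 = 425² → right
(15,12,17): 12²+15² = 369 > 289 = 17² → acute
(297,585,504): 297²+504² = 342225 = 585² → right
(271,290,178): 178²+271² = 105125 > 84100 = 290² → acute
1 of the 5 is obtuse.

1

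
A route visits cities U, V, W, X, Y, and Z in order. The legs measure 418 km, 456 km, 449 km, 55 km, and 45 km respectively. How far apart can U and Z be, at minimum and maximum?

0 ≤ UZ ≤ 1423 km

The maximum is all hops collinear in one direction: 418 + 456 + 449 + 55 + 45 = 1423.
The longest hop is 456; the others sum to 967. Since 456 ≤ 967, the path can fold back on itself completely, so the minimum distance is 0.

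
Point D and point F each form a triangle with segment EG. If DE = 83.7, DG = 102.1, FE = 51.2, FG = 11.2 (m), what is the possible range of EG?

40.0 < EG < 62.4

From triangle DEG: |83.7 − 102.1| < EG < 83.7 + 102.1, i.e. 18.4 < EG < 185.8.
From triangle FEG: 40.0 < EG < 62.4.
Both must hold, so EG lies in the intersection.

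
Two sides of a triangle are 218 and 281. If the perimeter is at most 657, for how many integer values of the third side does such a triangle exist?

95

Triangle inequality: 63 < x < 499. Perimeter ≤ 657 gives x ≤ 657 − 218 − 281 = 158.
So 63 < x ≤ 158; integers 64 through 158: 95 values.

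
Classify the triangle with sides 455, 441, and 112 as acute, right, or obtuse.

Compare the square of the longest side to the sum of squares of the other two: 112² + 441² = 207025 = 455².

right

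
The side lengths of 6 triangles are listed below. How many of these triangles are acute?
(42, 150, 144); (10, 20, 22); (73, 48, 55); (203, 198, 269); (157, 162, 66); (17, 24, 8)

(42,150,144): 42²+144² = 22500 = 150² → right
(10,20,22): 10²+20² = 500 > 484 = 22² → acute
(73,48,55): 48²+55² = 5329 = 73² → right
(203,198,269): 198²+203² = 80413 > 72361 = 269² → acute
(157,162,66): 66²+157² = 29005 > 26244 = 162² → acute
(17,24,8): 8²+17² = 353 < 576 = 24² → obtuse
3 of the 6 are acute.

3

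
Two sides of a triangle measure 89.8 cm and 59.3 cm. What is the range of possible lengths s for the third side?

By the triangle inequality, s must be less than 89.8 + 59.3 = 149.1 and greater than |89.8 − 59.3| = 30.5.

30.5 < s < 149.1 (cm)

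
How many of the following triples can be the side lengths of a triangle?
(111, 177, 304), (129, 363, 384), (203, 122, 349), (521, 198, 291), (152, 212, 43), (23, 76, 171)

(111,177,304): 111+177 ≤ 304 → not valid
(129,363,384): 129+363 > 384 → valid
(122,203,349): 122+203 ≤ 349 → not valid
(198,291,521): 198+291 ≤ 521 → not valid
(43,152,212): 43+152 ≤ 212 → not valid
(23,76,171): 23+76 ≤ 171 → not valid
1 of the 6 triples forms a triangle.

1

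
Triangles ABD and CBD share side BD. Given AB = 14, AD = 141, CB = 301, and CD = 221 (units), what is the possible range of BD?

From triangle ABD: |14 − 141| < BD < 14 + 141, i.e. 127 < BD < 155.
From triangle CBD: 80 < BD < 522.
Both must hold, so BD lies in the intersection.

127 < BD < 155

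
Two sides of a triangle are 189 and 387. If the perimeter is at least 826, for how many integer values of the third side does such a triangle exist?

326

Triangle inequality: 198 < x < 576. Perimeter ≥ 826 gives x ≥ 826 − 189 − 387 = 250.
So 250 ≤ x < 576; integers 250 through 575: 326 values.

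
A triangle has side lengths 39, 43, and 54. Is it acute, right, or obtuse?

Compare the square of the longest side to the sum of squares of the other two: 39² + 43² = 3370 > 2916 = 54².

acute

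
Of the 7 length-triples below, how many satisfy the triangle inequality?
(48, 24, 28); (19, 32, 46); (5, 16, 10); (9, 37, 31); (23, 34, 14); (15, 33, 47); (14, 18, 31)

(24,28,48): 24+28 > 48 → valid
(19,32,46): 19+32 > 46 → valid
(5,10,16): 5+10 ≤ 16 → not valid
(9,31,37): 9+31 > 37 → valid
(14,23,34): 14+23 > 34 → valid
(15,33,47): 15+33 > 47 → valid
(14,18,31): 14+18 > 31 → valid
6 of the 7 triples form a triangle.

6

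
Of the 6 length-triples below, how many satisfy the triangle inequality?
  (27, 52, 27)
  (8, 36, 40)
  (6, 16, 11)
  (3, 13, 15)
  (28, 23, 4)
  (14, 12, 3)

5

(27,27,52): 27+27 > 52 → valid
(8,36,40): 8+36 > 40 → valid
(6,11,16): 6+11 > 16 → valid
(3,13,15): 3+13 > 15 → valid
(4,23,28): 4+23 ≤ 28 → not valid
(3,12,14): 3+12 > 14 → valid
5 of the 6 triples form a triangle.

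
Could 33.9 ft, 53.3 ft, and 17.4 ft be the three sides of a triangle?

The longest side is 53.3, but the other two sum to only 51.3.
51.3 < 53.3, so the triangle inequality fails.

No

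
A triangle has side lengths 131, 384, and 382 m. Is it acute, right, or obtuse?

Compare the square of the longest side to the sum of squares of the other two: 131² + 382² = 163085 > 147456 = 384².

acute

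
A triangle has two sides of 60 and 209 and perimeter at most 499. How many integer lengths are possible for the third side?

Triangle inequality: 149 < x < 269. Perimeter ≤ 499 gives x ≤ 499 − 60 − 209 = 230.
So 149 < x ≤ 230; integers 150 through 230: 81 values.

81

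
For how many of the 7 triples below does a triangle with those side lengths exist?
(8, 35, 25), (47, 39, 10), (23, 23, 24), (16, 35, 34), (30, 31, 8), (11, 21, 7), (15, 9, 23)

5

(8,25,35): 8+25 ≤ 35 → not valid
(10,39,47): 10+39 > 47 → valid
(23,23,24): 23+23 > 24 → valid
(16,34,35): 16+34 > 35 → valid
(8,30,31): 8+30 > 31 → valid
(7,11,21): 7+11 ≤ 21 → not valid
(9,15,23): 9+15 > 23 → valid
5 of the 7 triples form a triangle.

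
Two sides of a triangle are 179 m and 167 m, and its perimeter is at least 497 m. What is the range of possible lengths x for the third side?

151 ≤ x < 346

Triangle inequality alone gives 12 < x < 346.
The perimeter condition gives x ≥ 497 − 179 − 167 = 151.
Intersecting the two: 151 ≤ x < 346.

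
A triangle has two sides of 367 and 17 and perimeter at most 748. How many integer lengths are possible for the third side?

Triangle inequality: 350 < x < 384. Perimeter ≤ 748 gives x ≤ 748 − 367 − 17 = 364.
So 350 < x ≤ 364; integers 351 through 364: 14 values.

14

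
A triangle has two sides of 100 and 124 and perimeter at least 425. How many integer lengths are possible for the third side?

23

Triangle inequality: 24 < x < 224. Perimeter ≥ 425 gives x ≥ 425 − 100 − 124 = 201.
So 201 ≤ x < 224; integers 201 through 223: 23 values.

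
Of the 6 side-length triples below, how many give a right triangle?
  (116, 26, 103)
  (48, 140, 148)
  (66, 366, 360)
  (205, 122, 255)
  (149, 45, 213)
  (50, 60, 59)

2

(116,26,103): 26²+103² = 11285 < 13456 = 116² → obtuse
(48,140,148): 48²+140² = 21904 = 148² → right
(66,366,360): 66²+360² = 133956 = 366² → right
(205,122,255): 122²+205² = 56909 < 65025 = 255² → obtuse
(149,45,213): 45+149 ≤ 213, not a triangle
(50,60,59): 50²+59² = 5981 > 3600 = 60² → acute
2 of the 6 are right.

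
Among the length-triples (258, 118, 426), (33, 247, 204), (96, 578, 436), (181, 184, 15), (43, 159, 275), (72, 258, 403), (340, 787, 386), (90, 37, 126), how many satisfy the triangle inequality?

2

(118,258,426): 118+258 ≤ 426 → not valid
(33,204,247): 33+204 ≤ 247 → not valid
(96,436,578): 96+436 ≤ 578 → not valid
(15,181,184): 15+181 > 184 → valid
(43,159,275): 43+159 ≤ 275 → not valid
(72,258,403): 72+258 ≤ 403 → not valid
(340,386,787): 340+386 ≤ 787 → not valid
(37,90,126): 37+90 > 126 → valid
2 of the 8 triples form a triangle.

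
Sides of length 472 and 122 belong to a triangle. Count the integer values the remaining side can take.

The third side lies in the open interval (350, 594).
Integers from 351 to 593 inclusive: 593 − 351 + 1 = 243.

243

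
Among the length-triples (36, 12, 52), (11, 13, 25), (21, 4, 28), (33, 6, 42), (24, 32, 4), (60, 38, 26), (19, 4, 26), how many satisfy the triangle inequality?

1

(12,36,52): 12+36 ≤ 52 → not valid
(11,13,25): 11+13 ≤ 25 → not valid
(4,21,28): 4+21 ≤ 28 → not valid
(6,33,42): 6+33 ≤ 42 → not valid
(4,24,32): 4+24 ≤ 32 → not valid
(26,38,60): 26+38 > 60 → valid
(4,19,26): 4+19 ≤ 26 → not valid
1 of the 7 triples forms a triangle.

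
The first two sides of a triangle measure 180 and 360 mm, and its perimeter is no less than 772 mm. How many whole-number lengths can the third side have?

308

Triangle inequality: 180 < x < 540. Perimeter ≥ 772 gives x ≥ 772 − 180 − 360 = 232.
So 232 ≤ x < 540; integers 232 through 539: 308 values.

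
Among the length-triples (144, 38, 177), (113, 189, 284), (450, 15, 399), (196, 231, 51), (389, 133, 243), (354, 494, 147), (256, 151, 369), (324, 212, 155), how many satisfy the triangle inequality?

(38,144,177): 38+144 > 177 → valid
(113,189,284): 113+189 > 284 → valid
(15,399,450): 15+399 ≤ 450 → not valid
(51,196,231): 51+196 > 231 → valid
(133,243,389): 133+243 ≤ 389 → not valid
(147,354,494): 147+354 > 494 → valid
(151,256,369): 151+256 > 369 → valid
(155,212,324): 155+212 > 324 → valid
6 of the 8 triples form a triangle.

6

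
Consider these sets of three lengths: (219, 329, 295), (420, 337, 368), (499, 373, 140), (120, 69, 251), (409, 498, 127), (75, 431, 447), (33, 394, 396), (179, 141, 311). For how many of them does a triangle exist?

(219,295,329): 219+295 > 329 → valid
(337,368,420): 337+368 > 420 → valid
(140,373,499): 140+373 > 499 → valid
(69,120,251): 69+120 ≤ 251 → not valid
(127,409,498): 127+409 > 498 → valid
(75,431,447): 75+431 > 447 → valid
(33,394,396): 33+394 > 396 → valid
(141,179,311): 141+179 > 311 → valid
7 of the 8 triples form a triangle.

7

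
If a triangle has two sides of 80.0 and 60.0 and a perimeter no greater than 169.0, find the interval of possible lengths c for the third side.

20.0 < c ≤ 29.0

Triangle inequality alone gives 20.0 < c < 140.0.
The perimeter condition gives c ≤ 169.0 − 80.0 − 60.0 = 29.0.
Intersecting the two: 20.0 < c ≤ 29.0.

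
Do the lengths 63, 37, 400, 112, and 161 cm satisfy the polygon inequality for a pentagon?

No

For a pentagon, each side must be shorter than the sum of the others.
Here the longest side is 400, but the remaining 4 sides sum to only 373.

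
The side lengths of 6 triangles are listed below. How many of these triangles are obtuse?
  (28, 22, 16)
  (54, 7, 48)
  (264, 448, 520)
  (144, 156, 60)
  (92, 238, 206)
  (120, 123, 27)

3

(28,22,16): 16²+22² = 740 < 784 = 28² → obtuse
(54,7,48): 7²+48² = 2353 < 2916 = 54² → obtuse
(264,448,520): 264²+448² = 270400 = 520² → right
(144,156,60): 60²+144² = 24336 = 156² → right
(92,238,206): 92²+206² = 50900 < 56644 = 238² → obtuse
(120,123,27): 27²+120² = 15129 = 123² → right
3 of the 6 are obtuse.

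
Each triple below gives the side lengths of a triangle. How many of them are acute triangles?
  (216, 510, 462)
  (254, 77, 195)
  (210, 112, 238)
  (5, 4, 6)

(216,510,462): 216²+462² = 260100 = 510² → right
(254,77,195): 77²+195² = 43954 < 64516 = 254² → obtuse
(210,112,238): 112²+210² = 56644 = 238² → right
(5,4,6): 4²+5² = 41 > 36 = 6² → acute
1 of the 4 is acute.

1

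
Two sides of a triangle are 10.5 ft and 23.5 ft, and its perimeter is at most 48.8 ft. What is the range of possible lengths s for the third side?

Triangle inequality alone gives 13.0 < s < 34.0.
The perimeter condition gives s ≤ 48.8 − 10.5 − 23.5 = 14.8.
Intersecting the two: 13.0 < s ≤ 14.8.

13.0 < s ≤ 14.8 ft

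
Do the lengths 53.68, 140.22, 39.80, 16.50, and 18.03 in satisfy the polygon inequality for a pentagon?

No

For a pentagon, each side must be shorter than the sum of the others.
Here the longest side is 140.22, but the remaining 4 sides sum to only 128.01.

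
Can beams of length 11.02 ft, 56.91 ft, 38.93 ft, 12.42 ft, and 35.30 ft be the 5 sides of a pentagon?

Yes

A pentagon exists iff every side is shorter than the sum of the others — equivalently, the longest side is less than the sum of the rest.
Longest side 56.91 < 97.67 (sum of the remaining 4), so yes.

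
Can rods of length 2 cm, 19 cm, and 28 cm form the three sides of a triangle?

The longest side is 28, but the other two sum to only 21.
21 < 28, so the triangle inequality fails.

No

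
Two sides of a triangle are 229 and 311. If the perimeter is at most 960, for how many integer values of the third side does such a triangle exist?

Triangle inequality: 82 < x < 540. Perimeter ≤ 960 gives x ≤ 960 − 229 − 311 = 420.
So 82 < x ≤ 420; integers 83 through 420: 338 values.

338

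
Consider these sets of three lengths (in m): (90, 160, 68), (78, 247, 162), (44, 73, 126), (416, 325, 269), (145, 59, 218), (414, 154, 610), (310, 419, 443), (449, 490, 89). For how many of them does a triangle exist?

(68,90,160): 68+90 ≤ 160 → not valid
(78,162,247): 78+162 ≤ 247 → not valid
(44,73,126): 44+73 ≤ 126 → not valid
(269,325,416): 269+325 > 416 → valid
(59,145,218): 59+145 ≤ 218 → not valid
(154,414,610): 154+414 ≤ 610 → not valid
(310,419,443): 310+419 > 443 → valid
(89,449,490): 89+449 > 490 → valid
3 of the 8 triples form a triangle.

3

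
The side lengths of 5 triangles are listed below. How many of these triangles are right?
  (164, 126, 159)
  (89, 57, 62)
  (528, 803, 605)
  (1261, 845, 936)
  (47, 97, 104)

(164,126,159): 126²+159² = 41157 > 26896 = 164² → acute
(89,57,62): 57²+62² = 7093 < 7921 = 89² → obtuse
(528,803,605): 528²+605² = 644809 = 803² → right
(1261,845,936): 845²+936² = 1590121 = 1261² → right
(47,97,104): 47²+97² = 11618 > 10816 = 104² → acute
2 of the 5 are right.

2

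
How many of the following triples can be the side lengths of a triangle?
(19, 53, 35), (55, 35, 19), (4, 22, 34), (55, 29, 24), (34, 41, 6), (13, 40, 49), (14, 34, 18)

(19,35,53): 19+35 > 53 → valid
(19,35,55): 19+35 ≤ 55 → not valid
(4,22,34): 4+22 ≤ 34 → not valid
(24,29,55): 24+29 ≤ 55 → not valid
(6,34,41): 6+34 ≤ 41 → not valid
(13,40,49): 13+40 > 49 → valid
(14,18,34): 14+18 ≤ 34 → not valid
2 of the 7 triples form a triangle.

2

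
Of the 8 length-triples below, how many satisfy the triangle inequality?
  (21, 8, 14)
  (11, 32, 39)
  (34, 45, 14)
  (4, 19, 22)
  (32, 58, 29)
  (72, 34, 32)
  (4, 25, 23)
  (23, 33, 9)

6

(8,14,21): 8+14 > 21 → valid
(11,32,39): 11+32 > 39 → valid
(14,34,45): 14+34 > 45 → valid
(4,19,22): 4+19 > 22 → valid
(29,32,58): 29+32 > 58 → valid
(32,34,72): 32+34 ≤ 72 → not valid
(4,23,25): 4+23 > 25 → valid
(9,23,33): 9+23 ≤ 33 → not valid
6 of the 8 triples form a triangle.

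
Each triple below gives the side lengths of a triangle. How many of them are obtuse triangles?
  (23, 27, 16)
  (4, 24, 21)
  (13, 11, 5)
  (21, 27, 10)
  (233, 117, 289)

4

(23,27,16): 16²+23² = 785 > 729 = 27² → acute
(4,24,21): 4²+21² = 457 < 576 = 24² → obtuse
(13,11,5): 5²+11² = 146 < 169 = 13² → obtuse
(21,27,10): 10²+21² = 541 < 729 = 27² → obtuse
(233,117,289): 117²+233² = 67978 < 83521 = 289² → obtuse
4 of the 5 are obtuse.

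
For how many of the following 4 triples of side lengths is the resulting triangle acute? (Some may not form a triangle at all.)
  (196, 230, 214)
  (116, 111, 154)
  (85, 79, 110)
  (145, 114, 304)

3

(196,230,214): 196²+214² = 84212 > 52900 = 230² → acute
(116,111,154): 111²+116² = 25777 > 23716 = 154² → acute
(85,79,110): 79²+85² = 13466 > 12100 = 110² → acute
(145,114,304): 114+145 ≤ 304, not a triangle
3 of the 4 are acute.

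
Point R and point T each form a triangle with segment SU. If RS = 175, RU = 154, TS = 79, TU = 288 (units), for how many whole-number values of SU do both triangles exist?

From triangle RSU: 21 < SU < 329.
From triangle TSU: 209 < SU < 367.
Intersection: 209 < SU < 329, so integers 210 through 328: 119 values.

119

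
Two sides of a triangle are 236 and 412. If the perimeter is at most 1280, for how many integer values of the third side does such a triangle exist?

456

Triangle inequality: 176 < x < 648. Perimeter ≤ 1280 gives x ≤ 1280 − 236 − 412 = 632.
So 176 < x ≤ 632; integers 177 through 632: 456 values.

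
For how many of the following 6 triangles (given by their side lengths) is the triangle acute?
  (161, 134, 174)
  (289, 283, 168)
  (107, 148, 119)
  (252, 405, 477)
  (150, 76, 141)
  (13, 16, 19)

(161,134,174): 134²+161² = 43877 > 30276 = 174² → acute
(289,283,168): 168²+283² = 108313 > 83521 = 289² → acute
(107,148,119): 107²+119² = 25610 > 21904 = 148² → acute
(252,405,477): 252²+405² = 227529 = 477² → right
(150,76,141): 76²+141² = 25657 > 22500 = 150² → acute
(13,16,19): 13²+16² = 425 > 361 = 19² → acute
5 of the 6 are acute.

5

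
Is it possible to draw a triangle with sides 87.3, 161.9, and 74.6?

No

The two shorter sides sum to 161.9, exactly equal to the longest side 161.9.
That gives only a degenerate (flat) triangle — the inequality must be strict.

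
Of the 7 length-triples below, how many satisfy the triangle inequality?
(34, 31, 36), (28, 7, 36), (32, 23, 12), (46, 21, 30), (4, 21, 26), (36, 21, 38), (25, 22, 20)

(31,34,36): 31+34 > 36 → valid
(7,28,36): 7+28 ≤ 36 → not valid
(12,23,32): 12+23 > 32 → valid
(21,30,46): 21+30 > 46 → valid
(4,21,26): 4+21 ≤ 26 → not valid
(21,36,38): 21+36 > 38 → valid
(20,22,25): 20+22 > 25 → valid
5 of the 7 triples form a triangle.

5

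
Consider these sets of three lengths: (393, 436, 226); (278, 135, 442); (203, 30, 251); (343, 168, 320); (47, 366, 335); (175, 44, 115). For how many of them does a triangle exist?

(226,393,436): 226+393 > 436 → valid
(135,278,442): 135+278 ≤ 442 → not valid
(30,203,251): 30+203 ≤ 251 → not valid
(168,320,343): 168+320 > 343 → valid
(47,335,366): 47+335 > 366 → valid
(44,115,175): 44+115 ≤ 175 → not valid
3 of the 6 triples form a triangle.

3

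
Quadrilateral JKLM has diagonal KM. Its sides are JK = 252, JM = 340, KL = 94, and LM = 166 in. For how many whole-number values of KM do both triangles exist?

171

From triangle JKM: 88 < KM < 592.
From triangle LKM: 72 < KM < 260.
Intersection: 88 < KM < 260, so integers 89 through 259: 171 values.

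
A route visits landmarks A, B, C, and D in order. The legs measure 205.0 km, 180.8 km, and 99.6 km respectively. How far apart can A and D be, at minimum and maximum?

0 ≤ AD ≤ 485.4 km

The maximum is all hops collinear in one direction: 205.0 + 180.8 + 99.6 = 485.4.
The longest hop is 205.0; the others sum to 280.4. Since 205.0 ≤ 280.4, the path can fold back on itself completely, so the minimum distance is 0.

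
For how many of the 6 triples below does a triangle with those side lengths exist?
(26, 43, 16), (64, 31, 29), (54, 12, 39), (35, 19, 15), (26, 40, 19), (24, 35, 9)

1

(16,26,43): 16+26 ≤ 43 → not valid
(29,31,64): 29+31 ≤ 64 → not valid
(12,39,54): 12+39 ≤ 54 → not valid
(15,19,35): 15+19 ≤ 35 → not valid
(19,26,40): 19+26 > 40 → valid
(9,24,35): 9+24 ≤ 35 → not valid
1 of the 6 triples forms a triangle.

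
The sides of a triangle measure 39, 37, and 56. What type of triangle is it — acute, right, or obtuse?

Compare the square of the longest side to the sum of squares of the other two: 37² + 39² = 2890 < 3136 = 56².

obtuse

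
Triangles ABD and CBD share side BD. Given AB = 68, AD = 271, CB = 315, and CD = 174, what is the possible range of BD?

203 < BD < 339

From triangle ABD: |68 − 271| < BD < 68 + 271, i.e. 203 < BD < 339.
From triangle CBD: 141 < BD < 489.
Both must hold, so BD lies in the intersection.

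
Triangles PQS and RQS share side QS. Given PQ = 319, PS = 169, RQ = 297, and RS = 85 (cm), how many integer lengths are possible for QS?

169

From triangle PQS: 150 < QS < 488.
From triangle RQS: 212 < QS < 382.
Intersection: 212 < QS < 382, so integers 213 through 381: 169 values.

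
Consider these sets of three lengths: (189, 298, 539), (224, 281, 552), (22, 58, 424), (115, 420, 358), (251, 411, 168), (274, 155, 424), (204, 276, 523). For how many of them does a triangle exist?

(189,298,539): 189+298 ≤ 539 → not valid
(224,281,552): 224+281 ≤ 552 → not valid
(22,58,424): 22+58 ≤ 424 → not valid
(115,358,420): 115+358 > 420 → valid
(168,251,411): 168+251 > 411 → valid
(155,274,424): 155+274 > 424 → valid
(204,276,523): 204+276 ≤ 523 → not valid
3 of the 7 triples form a triangle.

3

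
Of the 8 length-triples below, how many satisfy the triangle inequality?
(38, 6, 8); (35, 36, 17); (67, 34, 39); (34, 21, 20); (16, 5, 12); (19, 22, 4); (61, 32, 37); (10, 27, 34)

(6,8,38): 6+8 ≤ 38 → not valid
(17,35,36): 17+35 > 36 → valid
(34,39,67): 34+39 > 67 → valid
(20,21,34): 20+21 > 34 → valid
(5,12,16): 5+12 > 16 → valid
(4,19,22): 4+19 > 22 → valid
(32,37,61): 32+37 > 61 → valid
(10,27,34): 10+27 > 34 → valid
7 of the 8 triples form a triangle.

7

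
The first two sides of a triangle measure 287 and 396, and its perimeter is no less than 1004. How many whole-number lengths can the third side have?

Triangle inequality: 109 < x < 683. Perimeter ≥ 1004 gives x ≥ 1004 − 287 − 396 = 321.
So 321 ≤ x < 683; integers 321 through 682: 362 values.

362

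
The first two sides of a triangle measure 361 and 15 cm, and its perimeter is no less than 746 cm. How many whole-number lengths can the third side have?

Triangle inequality: 346 < x < 376. Perimeter ≥ 746 gives x ≥ 746 − 361 − 15 = 370.
So 370 ≤ x < 376; integers 370 through 375: 6 values.

6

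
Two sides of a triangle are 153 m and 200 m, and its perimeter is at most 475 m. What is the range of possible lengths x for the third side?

47 < x ≤ 122 m

Triangle inequality alone gives 47 < x < 353.
The perimeter condition gives x ≤ 475 − 153 − 200 = 122.
Intersecting the two: 47 < x ≤ 122.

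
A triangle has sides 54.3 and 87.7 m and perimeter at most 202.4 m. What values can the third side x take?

Triangle inequality alone gives 33.4 < x < 142.0.
The perimeter condition gives x ≤ 202.4 − 54.3 − 87.7 = 60.4.
Intersecting the two: 33.4 < x ≤ 60.4.

33.4 < x ≤ 60.4 m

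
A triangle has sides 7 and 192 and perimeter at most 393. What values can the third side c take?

Triangle inequality alone gives 185 < c < 199.
The perimeter condition gives c ≤ 393 − 7 − 192 = 194.
Intersecting the two: 185 < c ≤ 194.

185 < c ≤ 194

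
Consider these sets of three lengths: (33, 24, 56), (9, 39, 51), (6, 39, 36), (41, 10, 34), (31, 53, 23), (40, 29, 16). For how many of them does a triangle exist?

(24,33,56): 24+33 > 56 → valid
(9,39,51): 9+39 ≤ 51 → not valid
(6,36,39): 6+36 > 39 → valid
(10,34,41): 10+34 > 41 → valid
(23,31,53): 23+31 > 53 → valid
(16,29,40): 16+29 > 40 → valid
5 of the 6 triples form a triangle.

5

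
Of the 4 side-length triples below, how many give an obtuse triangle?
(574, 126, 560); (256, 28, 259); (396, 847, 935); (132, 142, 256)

(574,126,560): 126²+560² = 329476 = 574² → right
(256,28,259): 28²+256² = 66320 < 67081 = 259² → obtuse
(396,847,935): 396²+847² = 874225 = 935² → right
(132,142,256): 132²+142² = 37588 < 65536 = 256² → obtuse
2 of the 4 are obtuse.

2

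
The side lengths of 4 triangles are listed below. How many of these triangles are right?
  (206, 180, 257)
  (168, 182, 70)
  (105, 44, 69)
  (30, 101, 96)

(206,180,257): 180²+206² = 74836 > 66049 = 257² → acute
(168,182,70): 70²+168² = 33124 = 182² → right
(105,44,69): 44²+69² = 6697 < 11025 = 105² → obtuse
(30,101,96): 30²+96² = 10116 < 10201 = 101² → obtuse
1 of the 4 is right.

1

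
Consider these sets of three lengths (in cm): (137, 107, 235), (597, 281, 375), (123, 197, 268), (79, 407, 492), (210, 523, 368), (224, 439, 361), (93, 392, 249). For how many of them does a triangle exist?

(107,137,235): 107+137 > 235 → valid
(281,375,597): 281+375 > 597 → valid
(123,197,268): 123+197 > 268 → valid
(79,407,492): 79+407 ≤ 492 → not valid
(210,368,523): 210+368 > 523 → valid
(224,361,439): 224+361 > 439 → valid
(93,249,392): 93+249 ≤ 392 → not valid
5 of the 7 triples form a triangle.

5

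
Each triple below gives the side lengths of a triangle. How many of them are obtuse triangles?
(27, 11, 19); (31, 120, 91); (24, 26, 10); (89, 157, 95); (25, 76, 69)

(27,11,19): 11²+19² = 482 < 729 = 27² → obtuse
(31,120,91): 31²+91² = 9242 < 14400 = 120² → obtuse
(24,26,10): 10²+24² = 676 = 26² → right
(89,157,95): 89²+95² = 16946 < 24649 = 157² → obtuse
(25,76,69): 25²+69² = 5386 < 5776 = 76² → obtuse
4 of the 5 are obtuse.

4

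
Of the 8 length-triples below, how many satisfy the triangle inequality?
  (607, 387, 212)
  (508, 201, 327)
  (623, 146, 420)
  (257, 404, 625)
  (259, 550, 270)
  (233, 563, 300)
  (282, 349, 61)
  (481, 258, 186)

(212,387,607): 212+387 ≤ 607 → not valid
(201,327,508): 201+327 > 508 → valid
(146,420,623): 146+420 ≤ 623 → not valid
(257,404,625): 257+404 > 625 → valid
(259,270,550): 259+270 ≤ 550 → not valid
(233,300,563): 233+300 ≤ 563 → not valid
(61,282,349): 61+282 ≤ 349 → not valid
(186,258,481): 186+258 ≤ 481 → not valid
2 of the 8 triples form a triangle.

2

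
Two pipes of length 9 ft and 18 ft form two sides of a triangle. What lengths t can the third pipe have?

By the triangle inequality, t must be less than 9 + 18 = 27 and greater than |9 − 18| = 9.

9 < t < 27 (ft)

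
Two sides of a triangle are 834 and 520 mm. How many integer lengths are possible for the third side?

The third side lies in the open interval (314, 1354).
Integers from 315 to 1353 inclusive: 1353 − 315 + 1 = 1039.

1039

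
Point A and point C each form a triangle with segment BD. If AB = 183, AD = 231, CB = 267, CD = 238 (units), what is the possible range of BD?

From triangle ABD: |183 − 231| < BD < 183 + 231, i.e. 48 < BD < 414.
From triangle CBD: 29 < BD < 505.
Both must hold, so BD lies in the intersection.

48 < BD < 414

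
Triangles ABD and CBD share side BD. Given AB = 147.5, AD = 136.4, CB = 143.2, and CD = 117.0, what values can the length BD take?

From triangle ABD: |147.5 − 136.4| < BD < 147.5 + 136.4, i.e. 11.1 < BD < 283.9.
From triangle CBD: 26.2 < BD < 260.2.
Both must hold, so BD lies in the intersection.

26.2 < BD < 260.2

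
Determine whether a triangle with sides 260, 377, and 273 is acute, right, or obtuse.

Compare the square of the longest side to the sum of squares of the other two: 260² + 273² = 142129 = 377².

right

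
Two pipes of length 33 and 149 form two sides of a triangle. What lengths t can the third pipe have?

By the triangle inequality, t must be less than 33 + 149 = 182 and greater than |33 − 149| = 116.

116 < t < 182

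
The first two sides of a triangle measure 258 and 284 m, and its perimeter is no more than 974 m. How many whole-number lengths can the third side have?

Triangle inequality: 26 < x < 542. Perimeter ≤ 974 gives x ≤ 974 − 258 − 284 = 432.
So 26 < x ≤ 432; integers 27 through 432: 406 values.

406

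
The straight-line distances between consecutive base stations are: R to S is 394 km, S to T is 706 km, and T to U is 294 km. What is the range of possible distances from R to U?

18 ≤ RU ≤ 1394 km

The maximum is all hops collinear in one direction: 394 + 706 + 294 = 1394.
The longest hop is 706; the others sum to 688. Folding the others back against it leaves at least 706 − 688 = 18.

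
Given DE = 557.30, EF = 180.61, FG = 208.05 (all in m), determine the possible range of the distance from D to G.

168.64 ≤ DG ≤ 945.96 m

The maximum is all hops collinear in one direction: 557.30 + 180.61 + 208.05 = 945.96.
The longest hop is 557.30; the others sum to 388.66. Folding the others back against it leaves at least 557.30 − 388.66 = 168.64.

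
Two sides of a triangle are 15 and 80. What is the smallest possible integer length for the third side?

The third side must be strictly greater than |15 − 80| = 65.
The smallest integer above 65 is 66.

66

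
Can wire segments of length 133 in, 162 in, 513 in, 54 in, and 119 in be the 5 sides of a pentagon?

For a pentagon, each side must be shorter than the sum of the others.
Here the longest side is 513, but the remaining 4 sides sum to only 468.

No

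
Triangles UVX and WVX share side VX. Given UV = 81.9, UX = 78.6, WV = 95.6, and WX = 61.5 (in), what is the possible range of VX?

34.1 < VX < 157.1

From triangle UVX: |81.9 − 78.6| < VX < 81.9 + 78.6, i.e. 3.3 < VX < 160.5.
From triangle WVX: 34.1 < VX < 157.1.
Both must hold, so VX lies in the intersection.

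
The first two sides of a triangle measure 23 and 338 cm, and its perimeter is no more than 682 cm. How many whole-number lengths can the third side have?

6

Triangle inequality: 315 < x < 361. Perimeter ≤ 682 gives x ≤ 682 − 23 − 338 = 321.
So 315 < x ≤ 321; integers 316 through 321: 6 values.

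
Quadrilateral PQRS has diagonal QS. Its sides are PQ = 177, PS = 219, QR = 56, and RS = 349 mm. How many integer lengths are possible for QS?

102

From triangle PQS: 42 < QS < 396.
From triangle RQS: 293 < QS < 405.
Intersection: 293 < QS < 396, so integers 294 through 395: 102 values.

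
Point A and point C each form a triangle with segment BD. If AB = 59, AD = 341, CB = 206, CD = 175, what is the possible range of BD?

From triangle ABD: |59 − 341| < BD < 59 + 341, i.e. 282 < BD < 400.
From triangle CBD: 31 < BD < 381.
Both must hold, so BD lies in the intersection.

282 < BD < 381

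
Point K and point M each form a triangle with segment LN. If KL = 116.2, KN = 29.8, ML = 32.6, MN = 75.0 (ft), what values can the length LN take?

From triangle KLN: |116.2 − 29.8| < LN < 116.2 + 29.8, i.e. 86.4 < LN < 146.0.
From triangle MLN: 42.4 < LN < 107.6.
Both must hold, so LN lies in the intersection.

86.4 < LN < 107.6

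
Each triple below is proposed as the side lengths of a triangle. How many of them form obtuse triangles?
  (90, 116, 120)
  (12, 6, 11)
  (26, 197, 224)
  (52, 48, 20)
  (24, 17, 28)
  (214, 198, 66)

1

(90,116,120): 90²+116² = 21556 > 14400 = 120² → acute
(12,6,11): 6²+11² = 157 > 144 = 12² → acute
(26,197,224): 26+197 ≤ 224, not a triangle
(52,48,20): 20²+48² = 2704 = 52² → right
(24,17,28): 17²+24² = 865 > 784 = 28² → acute
(214,198,66): 66²+198² = 43560 < 45796 = 214² → obtuse
1 of the 6 is obtuse.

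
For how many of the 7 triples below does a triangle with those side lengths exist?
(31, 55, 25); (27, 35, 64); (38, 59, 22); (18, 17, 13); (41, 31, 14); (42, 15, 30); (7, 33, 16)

(25,31,55): 25+31 > 55 → valid
(27,35,64): 27+35 ≤ 64 → not valid
(22,38,59): 22+38 > 59 → valid
(13,17,18): 13+17 > 18 → valid
(14,31,41): 14+31 > 41 → valid
(15,30,42): 15+30 > 42 → valid
(7,16,33): 7+16 ≤ 33 → not valid
5 of the 7 triples form a triangle.

5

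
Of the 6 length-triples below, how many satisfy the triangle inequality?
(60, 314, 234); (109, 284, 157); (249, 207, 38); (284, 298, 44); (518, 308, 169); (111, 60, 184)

1

(60,234,314): 60+234 ≤ 314 → not valid
(109,157,284): 109+157 ≤ 284 → not valid
(38,207,249): 38+207 ≤ 249 → not valid
(44,284,298): 44+284 > 298 → valid
(169,308,518): 169+308 ≤ 518 → not valid
(60,111,184): 60+111 ≤ 184 → not valid
1 of the 6 triples forms a triangle.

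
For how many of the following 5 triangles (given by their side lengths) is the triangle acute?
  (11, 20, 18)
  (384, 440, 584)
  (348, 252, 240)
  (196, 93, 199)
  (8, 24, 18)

(11,20,18): 11²+18² = 445 > 400 = 20² → acute
(384,440,584): 384²+440² = 341056 = 584² → right
(348,252,240): 240²+252² = 121104 = 348² → right
(196,93,199): 93²+196² = 47065 > 39601 = 199² → acute
(8,24,18): 8²+18² = 388 < 576 = 24² → obtuse
2 of the 5 are acute.

2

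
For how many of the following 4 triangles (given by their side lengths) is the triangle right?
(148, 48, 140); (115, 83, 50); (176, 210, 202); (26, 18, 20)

1

(148,48,140): 48²+140² = 21904 = 148² → right
(115,83,50): 50²+83² = 9389 < 13225 = 115² → obtuse
(176,210,202): 176²+202² = 71780 > 44100 = 210² → acute
(26,18,20): 18²+20² = 724 > 676 = 26² → acute
1 of the 4 is right.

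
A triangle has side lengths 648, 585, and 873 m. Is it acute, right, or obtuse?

right

Compare the square of the longest side to the sum of squares of the other two: 585² + 648² = 762129 = 873².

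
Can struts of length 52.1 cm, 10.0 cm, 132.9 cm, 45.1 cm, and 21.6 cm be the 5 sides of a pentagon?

For a pentagon, each side must be shorter than the sum of the others.
Here the longest side is 132.9, but the remaining 4 sides sum to only 128.8.

No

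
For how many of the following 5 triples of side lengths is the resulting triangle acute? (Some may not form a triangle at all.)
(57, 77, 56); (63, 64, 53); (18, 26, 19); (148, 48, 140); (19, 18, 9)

(57,77,56): 56²+57² = 6385 > 5929 = 77² → acute
(63,64,53): 53²+63² = 6778 > 4096 = 64² → acute
(18,26,19): 18²+19² = 685 > 676 = 26² → acute
(148,48,140): 48²+140² = 21904 = 148² → right
(19,18,9): 9²+18² = 405 > 361 = 19² → acute
4 of the 5 are acute.

4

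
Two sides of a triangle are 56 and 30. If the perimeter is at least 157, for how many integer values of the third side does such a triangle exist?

Triangle inequality: 26 < x < 86. Perimeter ≥ 157 gives x ≥ 157 − 56 − 30 = 71.
So 71 ≤ x < 86; integers 71 through 85: 15 values.

15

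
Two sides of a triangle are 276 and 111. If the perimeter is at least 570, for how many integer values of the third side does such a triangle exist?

Triangle inequality: 165 < x < 387. Perimeter ≥ 570 gives x ≥ 570 − 276 − 111 = 183.
So 183 ≤ x < 387; integers 183 through 386: 204 values.

204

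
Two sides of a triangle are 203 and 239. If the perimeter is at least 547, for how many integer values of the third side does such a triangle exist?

Triangle inequality: 36 < x < 442. Perimeter ≥ 547 gives x ≥ 547 − 203 − 239 = 105.
So 105 ≤ x < 442; integers 105 through 441: 337 values.

337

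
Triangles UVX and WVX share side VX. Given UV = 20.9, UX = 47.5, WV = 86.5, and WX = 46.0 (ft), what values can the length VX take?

40.5 < VX < 68.4

From triangle UVX: |20.9 − 47.5| < VX < 20.9 + 47.5, i.e. 26.6 < VX < 68.4.
From triangle WVX: 40.5 < VX < 132.5.
Both must hold, so VX lies in the intersection.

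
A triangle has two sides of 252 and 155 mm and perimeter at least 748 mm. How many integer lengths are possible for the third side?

Triangle inequality: 97 < x < 407. Perimeter ≥ 748 gives x ≥ 748 − 252 − 155 = 341.
So 341 ≤ x < 407; integers 341 through 406: 66 values.

66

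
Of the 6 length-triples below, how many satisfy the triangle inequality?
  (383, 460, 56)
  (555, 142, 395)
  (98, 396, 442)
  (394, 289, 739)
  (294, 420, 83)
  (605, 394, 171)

(56,383,460): 56+383 ≤ 460 → not valid
(142,395,555): 142+395 ≤ 555 → not valid
(98,396,442): 98+396 > 442 → valid
(289,394,739): 289+394 ≤ 739 → not valid
(83,294,420): 83+294 ≤ 420 → not valid
(171,394,605): 171+394 ≤ 605 → not valid
1 of the 6 triples forms a triangle.

1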